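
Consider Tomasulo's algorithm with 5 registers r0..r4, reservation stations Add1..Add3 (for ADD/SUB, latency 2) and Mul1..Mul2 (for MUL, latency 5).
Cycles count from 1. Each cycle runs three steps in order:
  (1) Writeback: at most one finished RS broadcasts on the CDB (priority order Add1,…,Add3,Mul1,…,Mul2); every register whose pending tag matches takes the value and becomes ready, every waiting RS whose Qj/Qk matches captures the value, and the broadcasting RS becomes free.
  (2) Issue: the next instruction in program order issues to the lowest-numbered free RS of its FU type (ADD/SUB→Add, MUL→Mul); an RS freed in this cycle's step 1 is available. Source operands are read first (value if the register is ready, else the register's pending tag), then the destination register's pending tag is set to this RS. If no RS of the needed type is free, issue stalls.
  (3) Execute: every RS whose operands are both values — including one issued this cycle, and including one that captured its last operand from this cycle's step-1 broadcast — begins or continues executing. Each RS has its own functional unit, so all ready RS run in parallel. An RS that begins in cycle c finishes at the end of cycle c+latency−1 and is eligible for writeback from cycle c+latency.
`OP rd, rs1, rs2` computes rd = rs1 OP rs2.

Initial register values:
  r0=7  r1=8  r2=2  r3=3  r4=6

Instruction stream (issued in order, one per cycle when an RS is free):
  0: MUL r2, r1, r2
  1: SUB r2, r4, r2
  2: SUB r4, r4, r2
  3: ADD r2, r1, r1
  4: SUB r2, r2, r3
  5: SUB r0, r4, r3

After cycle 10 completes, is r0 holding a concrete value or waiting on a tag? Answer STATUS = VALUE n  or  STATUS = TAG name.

c1: issue MUL r2<-Mul1 | r0:7,r1:8,r2:Mul1,r3:3,r4:6
c2: issue SUB r2<-Add1 | r0:7,r1:8,r2:Add1,r3:3,r4:6
c3: issue SUB r4<-Add2 | r0:7,r1:8,r2:Add1,r3:3,r4:Add2
c4: issue ADD r2<-Add3 | r0:7,r1:8,r2:Add3,r3:3,r4:Add2
c5: stall | r0:7,r1:8,r2:Add3,r3:3,r4:Add2
c6: CDB Add3=16; issue SUB r2<-Add3 | r0:7,r1:8,r2:Add3,r3:3,r4:Add2
c7: CDB Mul1=16; stall | r0:7,r1:8,r2:Add3,r3:3,r4:Add2
c8: CDB Add3=13; issue SUB r0<-Add3 | r0:Add3,r1:8,r2:13,r3:3,r4:Add2
c9: CDB Add1=-10 | r0:Add3,r1:8,r2:13,r3:3,r4:Add2
c10: - | r0:Add3,r1:8,r2:13,r3:3,r4:Add2

STATUS = TAG Add3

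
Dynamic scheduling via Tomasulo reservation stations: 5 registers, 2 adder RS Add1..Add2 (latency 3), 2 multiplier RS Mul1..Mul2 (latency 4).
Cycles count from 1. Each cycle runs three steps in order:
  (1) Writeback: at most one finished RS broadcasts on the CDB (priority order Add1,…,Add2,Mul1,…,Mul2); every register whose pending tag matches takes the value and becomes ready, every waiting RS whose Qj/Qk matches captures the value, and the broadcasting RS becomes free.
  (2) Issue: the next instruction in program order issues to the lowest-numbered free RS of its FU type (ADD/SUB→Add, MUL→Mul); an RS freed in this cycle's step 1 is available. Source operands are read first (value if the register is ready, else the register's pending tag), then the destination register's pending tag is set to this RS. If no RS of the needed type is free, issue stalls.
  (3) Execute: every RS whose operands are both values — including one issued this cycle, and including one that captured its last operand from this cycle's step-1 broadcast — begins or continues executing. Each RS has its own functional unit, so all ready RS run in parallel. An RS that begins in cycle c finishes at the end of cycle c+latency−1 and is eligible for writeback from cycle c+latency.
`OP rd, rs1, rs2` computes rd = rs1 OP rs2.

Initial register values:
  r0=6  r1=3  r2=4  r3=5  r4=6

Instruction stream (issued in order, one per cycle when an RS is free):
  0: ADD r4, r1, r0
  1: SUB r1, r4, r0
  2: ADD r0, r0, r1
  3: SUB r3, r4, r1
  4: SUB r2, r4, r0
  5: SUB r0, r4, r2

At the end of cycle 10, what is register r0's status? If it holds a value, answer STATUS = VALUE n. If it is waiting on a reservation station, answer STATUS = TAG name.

STATUS = VALUE 9

c1: issue ADD r4<-Add1 | r0:6,r1:3,r2:4,r3:5,r4:Add1
c2: issue SUB r1<-Add2 | r0:6,r1:Add2,r2:4,r3:5,r4:Add1
c3: stall | r0:6,r1:Add2,r2:4,r3:5,r4:Add1
c4: CDB Add1=9; issue ADD r0<-Add1 | r0:Add1,r1:Add2,r2:4,r3:5,r4:9
c5: stall | r0:Add1,r1:Add2,r2:4,r3:5,r4:9
c6: stall | r0:Add1,r1:Add2,r2:4,r3:5,r4:9
c7: CDB Add2=3; issue SUB r3<-Add2 | r0:Add1,r1:3,r2:4,r3:Add2,r4:9
c8: stall | r0:Add1,r1:3,r2:4,r3:Add2,r4:9
c9: stall | r0:Add1,r1:3,r2:4,r3:Add2,r4:9
c10: CDB Add1=9; issue SUB r2<-Add1 | r0:9,r1:3,r2:Add1,r3:Add2,r4:9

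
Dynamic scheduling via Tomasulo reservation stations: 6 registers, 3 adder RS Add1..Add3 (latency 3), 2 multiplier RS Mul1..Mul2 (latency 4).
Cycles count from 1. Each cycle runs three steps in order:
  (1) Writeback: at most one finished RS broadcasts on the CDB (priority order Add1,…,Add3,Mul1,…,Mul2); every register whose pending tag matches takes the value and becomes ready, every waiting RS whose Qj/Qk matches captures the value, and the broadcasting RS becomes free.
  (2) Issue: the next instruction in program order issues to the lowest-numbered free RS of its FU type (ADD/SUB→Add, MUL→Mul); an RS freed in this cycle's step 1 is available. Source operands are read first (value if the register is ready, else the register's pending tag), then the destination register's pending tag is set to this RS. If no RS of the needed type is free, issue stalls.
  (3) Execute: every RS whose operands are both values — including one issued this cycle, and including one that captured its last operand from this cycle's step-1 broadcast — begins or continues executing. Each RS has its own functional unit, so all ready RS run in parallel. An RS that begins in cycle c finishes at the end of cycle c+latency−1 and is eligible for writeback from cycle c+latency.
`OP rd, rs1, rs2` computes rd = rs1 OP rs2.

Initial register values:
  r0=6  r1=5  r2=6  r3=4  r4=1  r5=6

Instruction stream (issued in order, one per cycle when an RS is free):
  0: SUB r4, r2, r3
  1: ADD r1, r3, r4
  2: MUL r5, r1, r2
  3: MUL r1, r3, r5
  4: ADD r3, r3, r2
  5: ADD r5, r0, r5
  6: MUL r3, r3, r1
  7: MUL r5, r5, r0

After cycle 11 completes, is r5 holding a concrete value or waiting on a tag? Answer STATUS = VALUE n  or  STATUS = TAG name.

STATUS = TAG Add3

  c1: issue SUB r4<-Add1  regs: r0:6,r1:5,r2:6,r3:4,r4:Add1,r5:6
  c2: issue ADD r1<-Add2  regs: r0:6,r1:Add2,r2:6,r3:4,r4:Add1,r5:6
  c3: issue MUL r5<-Mul1  regs: r0:6,r1:Add2,r2:6,r3:4,r4:Add1,r5:Mul1
  c4: CDB Add1=2; issue MUL r1<-Mul2  regs: r0:6,r1:Mul2,r2:6,r3:4,r4:2,r5:Mul1
  c5: issue ADD r3<-Add1  regs: r0:6,r1:Mul2,r2:6,r3:Add1,r4:2,r5:Mul1
  c6: issue ADD r5<-Add3  regs: r0:6,r1:Mul2,r2:6,r3:Add1,r4:2,r5:Add3
  c7: CDB Add2=6; stall  regs: r0:6,r1:Mul2,r2:6,r3:Add1,r4:2,r5:Add3
  c8: CDB Add1=10; stall  regs: r0:6,r1:Mul2,r2:6,r3:10,r4:2,r5:Add3
  c9: stall  regs: r0:6,r1:Mul2,r2:6,r3:10,r4:2,r5:Add3
  c10: stall  regs: r0:6,r1:Mul2,r2:6,r3:10,r4:2,r5:Add3
  c11: CDB Mul1=36; issue MUL r3<-Mul1  regs: r0:6,r1:Mul2,r2:6,r3:Mul1,r4:2,r5:Add3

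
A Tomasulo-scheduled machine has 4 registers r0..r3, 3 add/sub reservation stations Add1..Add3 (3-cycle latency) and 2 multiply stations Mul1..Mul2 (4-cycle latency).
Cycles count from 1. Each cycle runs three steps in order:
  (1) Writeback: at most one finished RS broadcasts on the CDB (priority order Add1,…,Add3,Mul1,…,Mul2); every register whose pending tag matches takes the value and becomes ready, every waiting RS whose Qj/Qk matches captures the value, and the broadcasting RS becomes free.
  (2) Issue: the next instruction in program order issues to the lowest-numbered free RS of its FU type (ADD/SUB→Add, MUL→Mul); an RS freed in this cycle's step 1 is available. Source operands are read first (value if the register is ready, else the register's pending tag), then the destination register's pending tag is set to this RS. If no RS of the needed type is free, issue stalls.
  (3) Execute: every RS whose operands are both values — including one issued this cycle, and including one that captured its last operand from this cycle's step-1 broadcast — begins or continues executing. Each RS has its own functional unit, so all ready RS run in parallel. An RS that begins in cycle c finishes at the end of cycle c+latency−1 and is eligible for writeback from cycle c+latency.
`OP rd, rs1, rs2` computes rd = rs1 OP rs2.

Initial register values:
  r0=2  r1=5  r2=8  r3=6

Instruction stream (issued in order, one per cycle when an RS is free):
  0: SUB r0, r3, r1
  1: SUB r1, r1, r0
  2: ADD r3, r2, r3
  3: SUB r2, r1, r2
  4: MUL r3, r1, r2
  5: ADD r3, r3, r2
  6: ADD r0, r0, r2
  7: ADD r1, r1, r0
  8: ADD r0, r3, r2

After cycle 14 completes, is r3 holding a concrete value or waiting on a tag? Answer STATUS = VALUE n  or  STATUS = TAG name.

STATUS = TAG Add3

  c1: issue SUB r0<-Add1  regs: r0:Add1,r1:5,r2:8,r3:6
  c2: issue SUB r1<-Add2  regs: r0:Add1,r1:Add2,r2:8,r3:6
  c3: issue ADD r3<-Add3  regs: r0:Add1,r1:Add2,r2:8,r3:Add3
  c4: CDB Add1=1; issue SUB r2<-Add1  regs: r0:1,r1:Add2,r2:Add1,r3:Add3
  c5: issue MUL r3<-Mul1  regs: r0:1,r1:Add2,r2:Add1,r3:Mul1
  c6: CDB Add3=14; issue ADD r3<-Add3  regs: r0:1,r1:Add2,r2:Add1,r3:Add3
  c7: CDB Add2=4; issue ADD r0<-Add2  regs: r0:Add2,r1:4,r2:Add1,r3:Add3
  c8: stall  regs: r0:Add2,r1:4,r2:Add1,r3:Add3
  c9: stall  regs: r0:Add2,r1:4,r2:Add1,r3:Add3
  c10: CDB Add1=-4; issue ADD r1<-Add1  regs: r0:Add2,r1:Add1,r2:-4,r3:Add3
  c11: stall  regs: r0:Add2,r1:Add1,r2:-4,r3:Add3
  c12: stall  regs: r0:Add2,r1:Add1,r2:-4,r3:Add3
  c13: CDB Add2=-3; issue ADD r0<-Add2  regs: r0:Add2,r1:Add1,r2:-4,r3:Add3
  c14: CDB Mul1=-16  regs: r0:Add2,r1:Add1,r2:-4,r3:Add3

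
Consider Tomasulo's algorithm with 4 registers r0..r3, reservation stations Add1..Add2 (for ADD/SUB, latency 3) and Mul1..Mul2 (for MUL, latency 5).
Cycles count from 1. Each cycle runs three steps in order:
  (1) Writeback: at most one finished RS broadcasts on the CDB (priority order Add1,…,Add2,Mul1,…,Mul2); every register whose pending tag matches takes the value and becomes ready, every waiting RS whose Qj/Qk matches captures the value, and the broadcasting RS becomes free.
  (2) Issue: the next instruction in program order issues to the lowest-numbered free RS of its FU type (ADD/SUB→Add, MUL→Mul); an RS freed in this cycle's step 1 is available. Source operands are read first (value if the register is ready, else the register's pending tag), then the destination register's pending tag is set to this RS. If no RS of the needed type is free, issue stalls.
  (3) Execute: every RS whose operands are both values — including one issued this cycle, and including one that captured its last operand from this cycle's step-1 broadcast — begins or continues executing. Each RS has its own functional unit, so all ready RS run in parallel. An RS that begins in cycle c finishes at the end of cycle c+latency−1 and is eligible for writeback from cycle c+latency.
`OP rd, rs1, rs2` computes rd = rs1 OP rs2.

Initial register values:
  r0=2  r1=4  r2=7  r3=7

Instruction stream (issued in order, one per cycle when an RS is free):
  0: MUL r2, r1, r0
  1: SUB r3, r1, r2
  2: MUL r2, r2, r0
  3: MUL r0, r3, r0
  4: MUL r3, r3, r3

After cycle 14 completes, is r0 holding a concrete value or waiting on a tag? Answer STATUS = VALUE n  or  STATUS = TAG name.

c1: issue MUL r2<-Mul1 | r0:2,r1:4,r2:Mul1,r3:7
c2: issue SUB r3<-Add1 | r0:2,r1:4,r2:Mul1,r3:Add1
c3: issue MUL r2<-Mul2 | r0:2,r1:4,r2:Mul2,r3:Add1
c4: stall | r0:2,r1:4,r2:Mul2,r3:Add1
c5: stall | r0:2,r1:4,r2:Mul2,r3:Add1
c6: CDB Mul1=8; issue MUL r0<-Mul1 | r0:Mul1,r1:4,r2:Mul2,r3:Add1
c7: stall | r0:Mul1,r1:4,r2:Mul2,r3:Add1
c8: stall | r0:Mul1,r1:4,r2:Mul2,r3:Add1
c9: CDB Add1=-4; stall | r0:Mul1,r1:4,r2:Mul2,r3:-4
c10: stall | r0:Mul1,r1:4,r2:Mul2,r3:-4
c11: CDB Mul2=16; issue MUL r3<-Mul2 | r0:Mul1,r1:4,r2:16,r3:Mul2
c12: - | r0:Mul1,r1:4,r2:16,r3:Mul2
c13: - | r0:Mul1,r1:4,r2:16,r3:Mul2
c14: CDB Mul1=-8 | r0:-8,r1:4,r2:16,r3:Mul2

STATUS = VALUE -8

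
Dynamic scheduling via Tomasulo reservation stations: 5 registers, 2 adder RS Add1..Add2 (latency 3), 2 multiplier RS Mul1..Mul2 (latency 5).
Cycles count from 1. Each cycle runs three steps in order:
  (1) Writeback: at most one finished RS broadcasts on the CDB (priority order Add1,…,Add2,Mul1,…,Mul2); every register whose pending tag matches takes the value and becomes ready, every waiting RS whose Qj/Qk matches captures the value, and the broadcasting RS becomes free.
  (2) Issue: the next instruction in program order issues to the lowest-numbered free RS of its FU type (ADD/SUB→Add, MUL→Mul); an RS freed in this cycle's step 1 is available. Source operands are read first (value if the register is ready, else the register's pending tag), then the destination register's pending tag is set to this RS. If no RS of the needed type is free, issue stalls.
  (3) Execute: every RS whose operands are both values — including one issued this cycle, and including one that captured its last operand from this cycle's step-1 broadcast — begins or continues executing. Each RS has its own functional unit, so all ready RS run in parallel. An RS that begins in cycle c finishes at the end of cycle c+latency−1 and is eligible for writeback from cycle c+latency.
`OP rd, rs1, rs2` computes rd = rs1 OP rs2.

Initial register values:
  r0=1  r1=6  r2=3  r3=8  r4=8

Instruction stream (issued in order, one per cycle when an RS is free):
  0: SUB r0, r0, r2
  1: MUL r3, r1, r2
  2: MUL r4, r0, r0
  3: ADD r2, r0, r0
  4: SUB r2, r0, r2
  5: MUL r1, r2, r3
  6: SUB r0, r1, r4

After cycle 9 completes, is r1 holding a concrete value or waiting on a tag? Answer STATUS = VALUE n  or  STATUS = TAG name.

c1: issue SUB r0<-Add1 | r0:Add1,r1:6,r2:3,r3:8,r4:8
c2: issue MUL r3<-Mul1 | r0:Add1,r1:6,r2:3,r3:Mul1,r4:8
c3: issue MUL r4<-Mul2 | r0:Add1,r1:6,r2:3,r3:Mul1,r4:Mul2
c4: CDB Add1=-2; issue ADD r2<-Add1 | r0:-2,r1:6,r2:Add1,r3:Mul1,r4:Mul2
c5: issue SUB r2<-Add2 | r0:-2,r1:6,r2:Add2,r3:Mul1,r4:Mul2
c6: stall | r0:-2,r1:6,r2:Add2,r3:Mul1,r4:Mul2
c7: CDB Add1=-4; stall | r0:-2,r1:6,r2:Add2,r3:Mul1,r4:Mul2
c8: CDB Mul1=18; issue MUL r1<-Mul1 | r0:-2,r1:Mul1,r2:Add2,r3:18,r4:Mul2
c9: CDB Mul2=4; issue SUB r0<-Add1 | r0:Add1,r1:Mul1,r2:Add2,r3:18,r4:4

STATUS = TAG Mul1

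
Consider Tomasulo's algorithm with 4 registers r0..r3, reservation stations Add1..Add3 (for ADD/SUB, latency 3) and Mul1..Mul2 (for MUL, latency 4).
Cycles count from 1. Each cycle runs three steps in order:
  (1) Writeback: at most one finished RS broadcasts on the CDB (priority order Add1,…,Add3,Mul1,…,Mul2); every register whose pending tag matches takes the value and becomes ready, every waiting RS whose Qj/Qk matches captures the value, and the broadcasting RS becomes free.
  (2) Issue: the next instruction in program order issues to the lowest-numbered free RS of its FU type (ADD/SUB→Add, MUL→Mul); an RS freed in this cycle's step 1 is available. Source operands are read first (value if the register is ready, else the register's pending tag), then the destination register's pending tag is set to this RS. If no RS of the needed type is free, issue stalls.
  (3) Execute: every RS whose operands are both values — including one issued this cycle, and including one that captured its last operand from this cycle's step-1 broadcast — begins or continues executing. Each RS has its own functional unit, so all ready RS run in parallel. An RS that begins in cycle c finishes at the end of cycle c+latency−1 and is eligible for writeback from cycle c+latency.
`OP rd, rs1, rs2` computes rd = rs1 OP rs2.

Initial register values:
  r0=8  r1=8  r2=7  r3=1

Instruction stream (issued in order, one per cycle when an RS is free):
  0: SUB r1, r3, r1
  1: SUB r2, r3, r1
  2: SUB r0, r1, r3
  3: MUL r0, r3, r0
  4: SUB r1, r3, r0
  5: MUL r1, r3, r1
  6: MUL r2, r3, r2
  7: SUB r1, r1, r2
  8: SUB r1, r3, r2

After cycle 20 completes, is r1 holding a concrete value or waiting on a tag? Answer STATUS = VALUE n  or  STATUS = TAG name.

  c1: issue SUB r1<-Add1  regs: r0:8,r1:Add1,r2:7,r3:1
  c2: issue SUB r2<-Add2  regs: r0:8,r1:Add1,r2:Add2,r3:1
  c3: issue SUB r0<-Add3  regs: r0:Add3,r1:Add1,r2:Add2,r3:1
  c4: CDB Add1=-7; issue MUL r0<-Mul1  regs: r0:Mul1,r1:-7,r2:Add2,r3:1
  c5: issue SUB r1<-Add1  regs: r0:Mul1,r1:Add1,r2:Add2,r3:1
  c6: issue MUL r1<-Mul2  regs: r0:Mul1,r1:Mul2,r2:Add2,r3:1
  c7: CDB Add2=8; stall  regs: r0:Mul1,r1:Mul2,r2:8,r3:1
  c8: CDB Add3=-8; stall  regs: r0:Mul1,r1:Mul2,r2:8,r3:1
  c9: stall  regs: r0:Mul1,r1:Mul2,r2:8,r3:1
  c10: stall  regs: r0:Mul1,r1:Mul2,r2:8,r3:1
  c11: stall  regs: r0:Mul1,r1:Mul2,r2:8,r3:1
  c12: CDB Mul1=-8; issue MUL r2<-Mul1  regs: r0:-8,r1:Mul2,r2:Mul1,r3:1
  c13: issue SUB r1<-Add2  regs: r0:-8,r1:Add2,r2:Mul1,r3:1
  c14: issue SUB r1<-Add3  regs: r0:-8,r1:Add3,r2:Mul1,r3:1
  c15: CDB Add1=9  regs: r0:-8,r1:Add3,r2:Mul1,r3:1
  c16: CDB Mul1=8  regs: r0:-8,r1:Add3,r2:8,r3:1
  c17: -  regs: r0:-8,r1:Add3,r2:8,r3:1
  c18: -  regs: r0:-8,r1:Add3,r2:8,r3:1
  c19: CDB Add3=-7  regs: r0:-8,r1:-7,r2:8,r3:1
  c20: CDB Mul2=9  regs: r0:-8,r1:-7,r2:8,r3:1

STATUS = VALUE -7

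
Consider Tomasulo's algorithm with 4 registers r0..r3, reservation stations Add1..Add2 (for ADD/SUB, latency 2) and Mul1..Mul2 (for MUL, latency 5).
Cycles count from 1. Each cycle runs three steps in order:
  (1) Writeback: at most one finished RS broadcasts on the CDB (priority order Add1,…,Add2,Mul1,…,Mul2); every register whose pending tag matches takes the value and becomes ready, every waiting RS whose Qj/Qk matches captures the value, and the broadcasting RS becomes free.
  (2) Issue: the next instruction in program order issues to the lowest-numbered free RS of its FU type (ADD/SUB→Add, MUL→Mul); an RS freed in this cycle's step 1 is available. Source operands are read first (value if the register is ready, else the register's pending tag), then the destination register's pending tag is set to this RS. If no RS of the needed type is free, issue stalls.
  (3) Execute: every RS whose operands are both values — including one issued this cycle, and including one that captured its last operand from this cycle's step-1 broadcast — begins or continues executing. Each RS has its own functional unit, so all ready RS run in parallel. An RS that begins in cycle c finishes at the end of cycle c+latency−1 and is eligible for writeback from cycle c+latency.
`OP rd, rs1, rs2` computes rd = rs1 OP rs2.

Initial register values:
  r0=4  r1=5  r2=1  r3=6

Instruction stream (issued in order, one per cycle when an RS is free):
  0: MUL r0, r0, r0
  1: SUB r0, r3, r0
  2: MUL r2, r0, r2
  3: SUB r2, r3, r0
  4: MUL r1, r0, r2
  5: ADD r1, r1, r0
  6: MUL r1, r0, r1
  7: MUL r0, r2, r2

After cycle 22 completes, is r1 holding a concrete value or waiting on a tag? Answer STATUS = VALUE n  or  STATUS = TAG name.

  c1: issue MUL r0<-Mul1  regs: r0:Mul1,r1:5,r2:1,r3:6
  c2: issue SUB r0<-Add1  regs: r0:Add1,r1:5,r2:1,r3:6
  c3: issue MUL r2<-Mul2  regs: r0:Add1,r1:5,r2:Mul2,r3:6
  c4: issue SUB r2<-Add2  regs: r0:Add1,r1:5,r2:Add2,r3:6
  c5: stall  regs: r0:Add1,r1:5,r2:Add2,r3:6
  c6: CDB Mul1=16; issue MUL r1<-Mul1  regs: r0:Add1,r1:Mul1,r2:Add2,r3:6
  c7: stall  regs: r0:Add1,r1:Mul1,r2:Add2,r3:6
  c8: CDB Add1=-10; issue ADD r1<-Add1  regs: r0:-10,r1:Add1,r2:Add2,r3:6
  c9: stall  regs: r0:-10,r1:Add1,r2:Add2,r3:6
  c10: CDB Add2=16; stall  regs: r0:-10,r1:Add1,r2:16,r3:6
  c11: stall  regs: r0:-10,r1:Add1,r2:16,r3:6
  c12: stall  regs: r0:-10,r1:Add1,r2:16,r3:6
  c13: CDB Mul2=-10; issue MUL r1<-Mul2  regs: r0:-10,r1:Mul2,r2:16,r3:6
  c14: stall  regs: r0:-10,r1:Mul2,r2:16,r3:6
  c15: CDB Mul1=-160; issue MUL r0<-Mul1  regs: r0:Mul1,r1:Mul2,r2:16,r3:6
  c16: -  regs: r0:Mul1,r1:Mul2,r2:16,r3:6
  c17: CDB Add1=-170  regs: r0:Mul1,r1:Mul2,r2:16,r3:6
  c18: -  regs: r0:Mul1,r1:Mul2,r2:16,r3:6
  c19: -  regs: r0:Mul1,r1:Mul2,r2:16,r3:6
  c20: CDB Mul1=256  regs: r0:256,r1:Mul2,r2:16,r3:6
  c21: -  regs: r0:256,r1:Mul2,r2:16,r3:6
  c22: CDB Mul2=1700  regs: r0:256,r1:1700,r2:16,r3:6

STATUS = VALUE 1700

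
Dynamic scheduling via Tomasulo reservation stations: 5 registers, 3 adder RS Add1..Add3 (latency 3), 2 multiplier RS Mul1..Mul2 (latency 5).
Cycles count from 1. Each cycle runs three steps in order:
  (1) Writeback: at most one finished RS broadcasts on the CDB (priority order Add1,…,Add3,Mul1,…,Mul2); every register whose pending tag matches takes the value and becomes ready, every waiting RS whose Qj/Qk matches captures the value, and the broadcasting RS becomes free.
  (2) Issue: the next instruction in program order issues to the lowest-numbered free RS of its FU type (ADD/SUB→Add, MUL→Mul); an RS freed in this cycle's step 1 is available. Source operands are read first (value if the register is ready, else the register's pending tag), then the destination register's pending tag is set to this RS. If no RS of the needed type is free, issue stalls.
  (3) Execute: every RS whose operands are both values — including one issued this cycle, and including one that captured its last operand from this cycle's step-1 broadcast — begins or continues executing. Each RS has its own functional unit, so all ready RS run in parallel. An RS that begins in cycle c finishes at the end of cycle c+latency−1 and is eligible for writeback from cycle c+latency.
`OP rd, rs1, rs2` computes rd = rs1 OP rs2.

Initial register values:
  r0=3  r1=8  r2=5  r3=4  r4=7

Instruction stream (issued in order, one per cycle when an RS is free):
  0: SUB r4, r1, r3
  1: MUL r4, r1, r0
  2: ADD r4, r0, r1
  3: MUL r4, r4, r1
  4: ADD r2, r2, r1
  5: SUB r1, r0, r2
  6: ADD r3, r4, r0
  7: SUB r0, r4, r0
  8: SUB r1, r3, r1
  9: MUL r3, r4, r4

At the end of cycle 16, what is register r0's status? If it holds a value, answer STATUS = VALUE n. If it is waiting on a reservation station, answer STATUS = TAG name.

c1: issue SUB r4<-Add1 | r0:3,r1:8,r2:5,r3:4,r4:Add1
c2: issue MUL r4<-Mul1 | r0:3,r1:8,r2:5,r3:4,r4:Mul1
c3: issue ADD r4<-Add2 | r0:3,r1:8,r2:5,r3:4,r4:Add2
c4: CDB Add1=4; issue MUL r4<-Mul2 | r0:3,r1:8,r2:5,r3:4,r4:Mul2
c5: issue ADD r2<-Add1 | r0:3,r1:8,r2:Add1,r3:4,r4:Mul2
c6: CDB Add2=11; issue SUB r1<-Add2 | r0:3,r1:Add2,r2:Add1,r3:4,r4:Mul2
c7: CDB Mul1=24; issue ADD r3<-Add3 | r0:3,r1:Add2,r2:Add1,r3:Add3,r4:Mul2
c8: CDB Add1=13; issue SUB r0<-Add1 | r0:Add1,r1:Add2,r2:13,r3:Add3,r4:Mul2
c9: stall | r0:Add1,r1:Add2,r2:13,r3:Add3,r4:Mul2
c10: stall | r0:Add1,r1:Add2,r2:13,r3:Add3,r4:Mul2
c11: CDB Add2=-10; issue SUB r1<-Add2 | r0:Add1,r1:Add2,r2:13,r3:Add3,r4:Mul2
c12: CDB Mul2=88; issue MUL r3<-Mul1 | r0:Add1,r1:Add2,r2:13,r3:Mul1,r4:88
c13: - | r0:Add1,r1:Add2,r2:13,r3:Mul1,r4:88
c14: - | r0:Add1,r1:Add2,r2:13,r3:Mul1,r4:88
c15: CDB Add1=85 | r0:85,r1:Add2,r2:13,r3:Mul1,r4:88
c16: CDB Add3=91 | r0:85,r1:Add2,r2:13,r3:Mul1,r4:88

STATUS = VALUE 85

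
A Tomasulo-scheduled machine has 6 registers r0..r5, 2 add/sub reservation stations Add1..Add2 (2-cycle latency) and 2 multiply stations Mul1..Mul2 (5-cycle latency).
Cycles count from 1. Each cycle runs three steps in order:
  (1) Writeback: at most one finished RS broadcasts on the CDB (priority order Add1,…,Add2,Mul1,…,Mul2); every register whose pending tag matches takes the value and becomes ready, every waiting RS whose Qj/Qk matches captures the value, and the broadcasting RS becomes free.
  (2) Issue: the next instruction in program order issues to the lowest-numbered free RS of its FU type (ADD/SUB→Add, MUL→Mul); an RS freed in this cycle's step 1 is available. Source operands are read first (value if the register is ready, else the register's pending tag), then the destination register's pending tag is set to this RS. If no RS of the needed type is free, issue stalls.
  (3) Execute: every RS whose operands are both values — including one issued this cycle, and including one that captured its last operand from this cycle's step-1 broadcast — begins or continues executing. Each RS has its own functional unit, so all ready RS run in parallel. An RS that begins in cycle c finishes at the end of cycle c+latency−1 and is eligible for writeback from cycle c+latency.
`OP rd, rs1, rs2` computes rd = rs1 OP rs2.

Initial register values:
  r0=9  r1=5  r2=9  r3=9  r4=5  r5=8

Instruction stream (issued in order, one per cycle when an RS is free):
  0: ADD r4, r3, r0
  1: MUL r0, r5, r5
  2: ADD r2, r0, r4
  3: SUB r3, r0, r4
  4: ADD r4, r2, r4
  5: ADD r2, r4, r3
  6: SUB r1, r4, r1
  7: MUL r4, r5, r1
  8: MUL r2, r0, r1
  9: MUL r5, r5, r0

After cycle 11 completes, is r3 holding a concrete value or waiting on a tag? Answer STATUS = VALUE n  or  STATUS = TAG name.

  c1: issue ADD r4<-Add1  regs: r0:9,r1:5,r2:9,r3:9,r4:Add1,r5:8
  c2: issue MUL r0<-Mul1  regs: r0:Mul1,r1:5,r2:9,r3:9,r4:Add1,r5:8
  c3: CDB Add1=18; issue ADD r2<-Add1  regs: r0:Mul1,r1:5,r2:Add1,r3:9,r4:18,r5:8
  c4: issue SUB r3<-Add2  regs: r0:Mul1,r1:5,r2:Add1,r3:Add2,r4:18,r5:8
  c5: stall  regs: r0:Mul1,r1:5,r2:Add1,r3:Add2,r4:18,r5:8
  c6: stall  regs: r0:Mul1,r1:5,r2:Add1,r3:Add2,r4:18,r5:8
  c7: CDB Mul1=64; stall  regs: r0:64,r1:5,r2:Add1,r3:Add2,r4:18,r5:8
  c8: stall  regs: r0:64,r1:5,r2:Add1,r3:Add2,r4:18,r5:8
  c9: CDB Add1=82; issue ADD r4<-Add1  regs: r0:64,r1:5,r2:82,r3:Add2,r4:Add1,r5:8
  c10: CDB Add2=46; issue ADD r2<-Add2  regs: r0:64,r1:5,r2:Add2,r3:46,r4:Add1,r5:8
  c11: CDB Add1=100; issue SUB r1<-Add1  regs: r0:64,r1:Add1,r2:Add2,r3:46,r4:100,r5:8

STATUS = VALUE 46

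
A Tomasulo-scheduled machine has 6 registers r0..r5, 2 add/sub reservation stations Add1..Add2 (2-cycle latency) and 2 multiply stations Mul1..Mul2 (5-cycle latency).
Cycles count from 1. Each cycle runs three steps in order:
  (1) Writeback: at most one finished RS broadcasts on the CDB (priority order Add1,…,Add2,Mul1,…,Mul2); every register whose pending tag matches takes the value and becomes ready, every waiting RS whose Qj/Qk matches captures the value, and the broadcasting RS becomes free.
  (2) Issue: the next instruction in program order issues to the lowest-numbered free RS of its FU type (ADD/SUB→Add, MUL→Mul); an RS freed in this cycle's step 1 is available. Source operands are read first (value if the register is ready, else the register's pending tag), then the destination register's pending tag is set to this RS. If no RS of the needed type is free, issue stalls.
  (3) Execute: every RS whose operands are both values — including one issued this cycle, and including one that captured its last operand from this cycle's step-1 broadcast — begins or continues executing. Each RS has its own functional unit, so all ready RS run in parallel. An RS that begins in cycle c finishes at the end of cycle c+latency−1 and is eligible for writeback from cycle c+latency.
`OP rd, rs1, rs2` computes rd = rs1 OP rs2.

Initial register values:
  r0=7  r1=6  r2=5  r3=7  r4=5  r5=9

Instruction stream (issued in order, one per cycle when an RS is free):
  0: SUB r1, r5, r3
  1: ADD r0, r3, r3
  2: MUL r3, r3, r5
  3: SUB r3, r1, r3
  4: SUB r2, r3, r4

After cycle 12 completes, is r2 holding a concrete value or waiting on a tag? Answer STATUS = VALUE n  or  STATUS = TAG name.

STATUS = VALUE -66

cycle 1: issue SUB r1<-Add1 // r0:7,r1:Add1,r2:5,r3:7,r4:5,r5:9
cycle 2: issue ADD r0<-Add2 // r0:Add2,r1:Add1,r2:5,r3:7,r4:5,r5:9
cycle 3: CDB Add1=2; issue MUL r3<-Mul1 // r0:Add2,r1:2,r2:5,r3:Mul1,r4:5,r5:9
cycle 4: CDB Add2=14; issue SUB r3<-Add1 // r0:14,r1:2,r2:5,r3:Add1,r4:5,r5:9
cycle 5: issue SUB r2<-Add2 // r0:14,r1:2,r2:Add2,r3:Add1,r4:5,r5:9
cycle 6: - // r0:14,r1:2,r2:Add2,r3:Add1,r4:5,r5:9
cycle 7: - // r0:14,r1:2,r2:Add2,r3:Add1,r4:5,r5:9
cycle 8: CDB Mul1=63 // r0:14,r1:2,r2:Add2,r3:Add1,r4:5,r5:9
cycle 9: - // r0:14,r1:2,r2:Add2,r3:Add1,r4:5,r5:9
cycle 10: CDB Add1=-61 // r0:14,r1:2,r2:Add2,r3:-61,r4:5,r5:9
cycle 11: - // r0:14,r1:2,r2:Add2,r3:-61,r4:5,r5:9
cycle 12: CDB Add2=-66 // r0:14,r1:2,r2:-66,r3:-61,r4:5,r5:9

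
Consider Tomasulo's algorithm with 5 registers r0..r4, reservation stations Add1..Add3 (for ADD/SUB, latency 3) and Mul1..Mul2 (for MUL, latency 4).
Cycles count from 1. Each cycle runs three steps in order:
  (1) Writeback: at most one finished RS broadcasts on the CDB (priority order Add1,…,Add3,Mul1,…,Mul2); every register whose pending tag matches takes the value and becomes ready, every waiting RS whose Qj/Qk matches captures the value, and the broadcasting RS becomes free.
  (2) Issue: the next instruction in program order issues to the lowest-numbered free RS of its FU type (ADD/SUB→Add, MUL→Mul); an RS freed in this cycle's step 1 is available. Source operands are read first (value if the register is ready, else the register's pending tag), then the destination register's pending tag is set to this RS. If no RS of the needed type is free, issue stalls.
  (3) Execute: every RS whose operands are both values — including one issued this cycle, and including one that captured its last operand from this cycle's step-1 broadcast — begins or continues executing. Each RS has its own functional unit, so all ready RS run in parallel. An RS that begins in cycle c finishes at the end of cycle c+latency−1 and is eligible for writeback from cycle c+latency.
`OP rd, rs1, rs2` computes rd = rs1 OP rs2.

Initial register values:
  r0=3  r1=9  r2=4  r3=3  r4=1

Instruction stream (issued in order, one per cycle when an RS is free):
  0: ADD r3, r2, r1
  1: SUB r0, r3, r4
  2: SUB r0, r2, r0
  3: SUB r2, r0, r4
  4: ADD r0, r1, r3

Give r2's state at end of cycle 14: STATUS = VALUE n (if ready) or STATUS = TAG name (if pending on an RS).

STATUS = VALUE -9

  c1: issue ADD r3<-Add1  regs: r0:3,r1:9,r2:4,r3:Add1,r4:1
  c2: issue SUB r0<-Add2  regs: r0:Add2,r1:9,r2:4,r3:Add1,r4:1
  c3: issue SUB r0<-Add3  regs: r0:Add3,r1:9,r2:4,r3:Add1,r4:1
  c4: CDB Add1=13; issue SUB r2<-Add1  regs: r0:Add3,r1:9,r2:Add1,r3:13,r4:1
  c5: stall  regs: r0:Add3,r1:9,r2:Add1,r3:13,r4:1
  c6: stall  regs: r0:Add3,r1:9,r2:Add1,r3:13,r4:1
  c7: CDB Add2=12; issue ADD r0<-Add2  regs: r0:Add2,r1:9,r2:Add1,r3:13,r4:1
  c8: -  regs: r0:Add2,r1:9,r2:Add1,r3:13,r4:1
  c9: -  regs: r0:Add2,r1:9,r2:Add1,r3:13,r4:1
  c10: CDB Add2=22  regs: r0:22,r1:9,r2:Add1,r3:13,r4:1
  c11: CDB Add3=-8  regs: r0:22,r1:9,r2:Add1,r3:13,r4:1
  c12: -  regs: r0:22,r1:9,r2:Add1,r3:13,r4:1
  c13: -  regs: r0:22,r1:9,r2:Add1,r3:13,r4:1
  c14: CDB Add1=-9  regs: r0:22,r1:9,r2:-9,r3:13,r4:1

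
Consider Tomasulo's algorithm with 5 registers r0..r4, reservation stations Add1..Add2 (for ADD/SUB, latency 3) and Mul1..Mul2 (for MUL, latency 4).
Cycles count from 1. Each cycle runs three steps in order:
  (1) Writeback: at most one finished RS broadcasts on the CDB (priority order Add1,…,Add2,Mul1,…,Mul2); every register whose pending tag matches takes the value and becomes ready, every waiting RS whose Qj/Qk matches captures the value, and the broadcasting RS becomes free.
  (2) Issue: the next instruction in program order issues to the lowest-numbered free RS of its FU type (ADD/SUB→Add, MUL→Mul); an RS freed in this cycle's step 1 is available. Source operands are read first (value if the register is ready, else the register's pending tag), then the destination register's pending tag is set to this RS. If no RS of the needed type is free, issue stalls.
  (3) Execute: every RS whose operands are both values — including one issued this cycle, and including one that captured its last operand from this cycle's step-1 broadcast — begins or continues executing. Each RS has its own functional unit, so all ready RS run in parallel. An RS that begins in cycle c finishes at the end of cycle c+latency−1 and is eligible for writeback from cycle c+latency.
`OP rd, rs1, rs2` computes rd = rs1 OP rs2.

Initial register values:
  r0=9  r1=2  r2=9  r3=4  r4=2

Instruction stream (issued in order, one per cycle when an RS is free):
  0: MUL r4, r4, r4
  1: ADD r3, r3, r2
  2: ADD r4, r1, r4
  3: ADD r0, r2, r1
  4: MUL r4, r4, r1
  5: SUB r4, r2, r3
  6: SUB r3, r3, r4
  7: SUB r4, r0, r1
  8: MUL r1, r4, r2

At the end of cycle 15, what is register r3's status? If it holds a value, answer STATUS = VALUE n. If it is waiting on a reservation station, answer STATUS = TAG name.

STATUS = VALUE 17

cycle 1: issue MUL r4<-Mul1 // r0:9,r1:2,r2:9,r3:4,r4:Mul1
cycle 2: issue ADD r3<-Add1 // r0:9,r1:2,r2:9,r3:Add1,r4:Mul1
cycle 3: issue ADD r4<-Add2 // r0:9,r1:2,r2:9,r3:Add1,r4:Add2
cycle 4: stall // r0:9,r1:2,r2:9,r3:Add1,r4:Add2
cycle 5: CDB Add1=13; issue ADD r0<-Add1 // r0:Add1,r1:2,r2:9,r3:13,r4:Add2
cycle 6: CDB Mul1=4; issue MUL r4<-Mul1 // r0:Add1,r1:2,r2:9,r3:13,r4:Mul1
cycle 7: stall // r0:Add1,r1:2,r2:9,r3:13,r4:Mul1
cycle 8: CDB Add1=11; issue SUB r4<-Add1 // r0:11,r1:2,r2:9,r3:13,r4:Add1
cycle 9: CDB Add2=6; issue SUB r3<-Add2 // r0:11,r1:2,r2:9,r3:Add2,r4:Add1
cycle 10: stall // r0:11,r1:2,r2:9,r3:Add2,r4:Add1
cycle 11: CDB Add1=-4; issue SUB r4<-Add1 // r0:11,r1:2,r2:9,r3:Add2,r4:Add1
cycle 12: issue MUL r1<-Mul2 // r0:11,r1:Mul2,r2:9,r3:Add2,r4:Add1
cycle 13: CDB Mul1=12 // r0:11,r1:Mul2,r2:9,r3:Add2,r4:Add1
cycle 14: CDB Add1=9 // r0:11,r1:Mul2,r2:9,r3:Add2,r4:9
cycle 15: CDB Add2=17 // r0:11,r1:Mul2,r2:9,r3:17,r4:9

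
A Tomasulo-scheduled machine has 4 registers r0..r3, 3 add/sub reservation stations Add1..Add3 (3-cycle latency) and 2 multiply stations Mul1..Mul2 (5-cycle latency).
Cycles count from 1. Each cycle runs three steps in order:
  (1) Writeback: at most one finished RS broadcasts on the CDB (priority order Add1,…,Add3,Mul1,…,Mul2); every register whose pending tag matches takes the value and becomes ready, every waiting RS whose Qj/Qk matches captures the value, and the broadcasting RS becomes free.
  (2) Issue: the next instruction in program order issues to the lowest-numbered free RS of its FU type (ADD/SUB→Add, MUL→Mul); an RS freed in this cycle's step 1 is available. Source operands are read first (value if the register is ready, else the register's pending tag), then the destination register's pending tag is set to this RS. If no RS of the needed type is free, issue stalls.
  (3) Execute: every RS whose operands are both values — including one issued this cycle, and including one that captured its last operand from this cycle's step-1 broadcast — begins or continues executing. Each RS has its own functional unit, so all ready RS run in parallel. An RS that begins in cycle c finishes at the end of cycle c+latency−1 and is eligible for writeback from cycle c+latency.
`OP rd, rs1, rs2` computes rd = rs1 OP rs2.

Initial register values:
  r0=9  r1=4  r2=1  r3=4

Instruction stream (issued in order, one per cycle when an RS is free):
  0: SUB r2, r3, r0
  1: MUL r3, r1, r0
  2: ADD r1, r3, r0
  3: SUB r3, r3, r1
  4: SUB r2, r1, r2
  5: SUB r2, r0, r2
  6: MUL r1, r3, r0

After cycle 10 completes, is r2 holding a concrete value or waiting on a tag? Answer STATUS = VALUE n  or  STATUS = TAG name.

cycle 1: issue SUB r2<-Add1 // r0:9,r1:4,r2:Add1,r3:4
cycle 2: issue MUL r3<-Mul1 // r0:9,r1:4,r2:Add1,r3:Mul1
cycle 3: issue ADD r1<-Add2 // r0:9,r1:Add2,r2:Add1,r3:Mul1
cycle 4: CDB Add1=-5; issue SUB r3<-Add1 // r0:9,r1:Add2,r2:-5,r3:Add1
cycle 5: issue SUB r2<-Add3 // r0:9,r1:Add2,r2:Add3,r3:Add1
cycle 6: stall // r0:9,r1:Add2,r2:Add3,r3:Add1
cycle 7: CDB Mul1=36; stall // r0:9,r1:Add2,r2:Add3,r3:Add1
cycle 8: stall // r0:9,r1:Add2,r2:Add3,r3:Add1
cycle 9: stall // r0:9,r1:Add2,r2:Add3,r3:Add1
cycle 10: CDB Add2=45; issue SUB r2<-Add2 // r0:9,r1:45,r2:Add2,r3:Add1

STATUS = TAG Add2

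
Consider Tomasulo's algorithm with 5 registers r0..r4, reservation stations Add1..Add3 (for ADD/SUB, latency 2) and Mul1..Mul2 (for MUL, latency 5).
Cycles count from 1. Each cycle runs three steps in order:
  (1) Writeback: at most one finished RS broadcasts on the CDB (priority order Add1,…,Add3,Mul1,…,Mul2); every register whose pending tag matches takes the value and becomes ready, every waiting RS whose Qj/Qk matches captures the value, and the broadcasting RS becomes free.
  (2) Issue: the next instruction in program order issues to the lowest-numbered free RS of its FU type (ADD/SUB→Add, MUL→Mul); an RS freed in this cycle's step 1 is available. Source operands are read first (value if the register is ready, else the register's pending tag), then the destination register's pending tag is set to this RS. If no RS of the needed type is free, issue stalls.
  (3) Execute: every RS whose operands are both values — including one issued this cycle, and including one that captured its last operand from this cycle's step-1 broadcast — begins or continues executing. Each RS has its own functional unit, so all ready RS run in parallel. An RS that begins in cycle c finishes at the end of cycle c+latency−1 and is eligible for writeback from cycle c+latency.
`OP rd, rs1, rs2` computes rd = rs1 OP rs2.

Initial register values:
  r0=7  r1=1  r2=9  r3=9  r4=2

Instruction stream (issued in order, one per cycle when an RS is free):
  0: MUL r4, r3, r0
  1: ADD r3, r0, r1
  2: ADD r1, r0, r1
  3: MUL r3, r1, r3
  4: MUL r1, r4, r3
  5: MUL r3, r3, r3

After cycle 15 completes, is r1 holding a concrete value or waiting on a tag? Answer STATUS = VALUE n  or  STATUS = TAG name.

STATUS = VALUE 4032

c1: issue MUL r4<-Mul1 | r0:7,r1:1,r2:9,r3:9,r4:Mul1
c2: issue ADD r3<-Add1 | r0:7,r1:1,r2:9,r3:Add1,r4:Mul1
c3: issue ADD r1<-Add2 | r0:7,r1:Add2,r2:9,r3:Add1,r4:Mul1
c4: CDB Add1=8; issue MUL r3<-Mul2 | r0:7,r1:Add2,r2:9,r3:Mul2,r4:Mul1
c5: CDB Add2=8; stall | r0:7,r1:8,r2:9,r3:Mul2,r4:Mul1
c6: CDB Mul1=63; issue MUL r1<-Mul1 | r0:7,r1:Mul1,r2:9,r3:Mul2,r4:63
c7: stall | r0:7,r1:Mul1,r2:9,r3:Mul2,r4:63
c8: stall | r0:7,r1:Mul1,r2:9,r3:Mul2,r4:63
c9: stall | r0:7,r1:Mul1,r2:9,r3:Mul2,r4:63
c10: CDB Mul2=64; issue MUL r3<-Mul2 | r0:7,r1:Mul1,r2:9,r3:Mul2,r4:63
c11: - | r0:7,r1:Mul1,r2:9,r3:Mul2,r4:63
c12: - | r0:7,r1:Mul1,r2:9,r3:Mul2,r4:63
c13: - | r0:7,r1:Mul1,r2:9,r3:Mul2,r4:63
c14: - | r0:7,r1:Mul1,r2:9,r3:Mul2,r4:63
c15: CDB Mul1=4032 | r0:7,r1:4032,r2:9,r3:Mul2,r4:63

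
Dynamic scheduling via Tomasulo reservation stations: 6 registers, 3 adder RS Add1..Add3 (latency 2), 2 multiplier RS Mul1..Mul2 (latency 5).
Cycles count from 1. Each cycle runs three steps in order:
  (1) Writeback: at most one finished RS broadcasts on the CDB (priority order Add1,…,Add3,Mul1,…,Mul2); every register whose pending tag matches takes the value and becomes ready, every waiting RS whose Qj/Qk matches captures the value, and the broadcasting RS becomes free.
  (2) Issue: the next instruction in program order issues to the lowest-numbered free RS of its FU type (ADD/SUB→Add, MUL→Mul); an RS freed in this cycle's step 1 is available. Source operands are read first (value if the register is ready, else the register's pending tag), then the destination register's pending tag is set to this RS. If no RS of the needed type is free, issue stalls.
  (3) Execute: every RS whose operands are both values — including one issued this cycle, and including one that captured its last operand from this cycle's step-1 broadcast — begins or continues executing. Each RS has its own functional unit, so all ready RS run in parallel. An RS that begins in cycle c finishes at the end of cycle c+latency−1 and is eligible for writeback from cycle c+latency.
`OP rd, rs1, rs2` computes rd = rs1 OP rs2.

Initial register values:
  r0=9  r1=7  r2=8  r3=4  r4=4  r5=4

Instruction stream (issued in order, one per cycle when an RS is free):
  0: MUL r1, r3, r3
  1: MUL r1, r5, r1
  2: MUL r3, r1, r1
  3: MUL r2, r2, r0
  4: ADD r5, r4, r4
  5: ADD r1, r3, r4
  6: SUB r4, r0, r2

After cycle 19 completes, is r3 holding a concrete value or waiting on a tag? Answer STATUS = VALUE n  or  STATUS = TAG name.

STATUS = VALUE 4096

cycle 1: issue MUL r1<-Mul1 // r0:9,r1:Mul1,r2:8,r3:4,r4:4,r5:4
cycle 2: issue MUL r1<-Mul2 // r0:9,r1:Mul2,r2:8,r3:4,r4:4,r5:4
cycle 3: stall // r0:9,r1:Mul2,r2:8,r3:4,r4:4,r5:4
cycle 4: stall // r0:9,r1:Mul2,r2:8,r3:4,r4:4,r5:4
cycle 5: stall // r0:9,r1:Mul2,r2:8,r3:4,r4:4,r5:4
cycle 6: CDB Mul1=16; issue MUL r3<-Mul1 // r0:9,r1:Mul2,r2:8,r3:Mul1,r4:4,r5:4
cycle 7: stall // r0:9,r1:Mul2,r2:8,r3:Mul1,r4:4,r5:4
cycle 8: stall // r0:9,r1:Mul2,r2:8,r3:Mul1,r4:4,r5:4
cycle 9: stall // r0:9,r1:Mul2,r2:8,r3:Mul1,r4:4,r5:4
cycle 10: stall // r0:9,r1:Mul2,r2:8,r3:Mul1,r4:4,r5:4
cycle 11: CDB Mul2=64; issue MUL r2<-Mul2 // r0:9,r1:64,r2:Mul2,r3:Mul1,r4:4,r5:4
cycle 12: issue ADD r5<-Add1 // r0:9,r1:64,r2:Mul2,r3:Mul1,r4:4,r5:Add1
cycle 13: issue ADD r1<-Add2 // r0:9,r1:Add2,r2:Mul2,r3:Mul1,r4:4,r5:Add1
cycle 14: CDB Add1=8; issue SUB r4<-Add1 // r0:9,r1:Add2,r2:Mul2,r3:Mul1,r4:Add1,r5:8
cycle 15: - // r0:9,r1:Add2,r2:Mul2,r3:Mul1,r4:Add1,r5:8
cycle 16: CDB Mul1=4096 // r0:9,r1:Add2,r2:Mul2,r3:4096,r4:Add1,r5:8
cycle 17: CDB Mul2=72 // r0:9,r1:Add2,r2:72,r3:4096,r4:Add1,r5:8
cycle 18: CDB Add2=4100 // r0:9,r1:4100,r2:72,r3:4096,r4:Add1,r5:8
cycle 19: CDB Add1=-63 // r0:9,r1:4100,r2:72,r3:4096,r4:-63,r5:8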